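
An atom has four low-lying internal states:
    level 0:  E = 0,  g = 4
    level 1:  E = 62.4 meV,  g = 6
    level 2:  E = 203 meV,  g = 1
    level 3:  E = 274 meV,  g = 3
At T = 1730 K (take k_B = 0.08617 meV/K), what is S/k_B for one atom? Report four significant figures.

2.493

k_BT = 0.08617 × 1730 K = 149.074 meV.
Eᵢ/kT = 0, 0.418584, 1.36174, 1.83801.
Z = Σ gᵢe^(−Eᵢ/kT) = 4·e^(−0) + 6·e^(−0.418584) + 1·e^(−1.36174) + 3·e^(−1.83801) = 4.00000 + 3.94787 + 0.256215 + 0.477401 = 8.68149.
⟨E⟩ = Σ EᵢPᵢ = 49.4347 meV.
S/k_B = ln Z + ⟨E⟩/kT = ln(8.68149) + 49.4347/149.074 = 2.16119 + 0.331612 = 2.493.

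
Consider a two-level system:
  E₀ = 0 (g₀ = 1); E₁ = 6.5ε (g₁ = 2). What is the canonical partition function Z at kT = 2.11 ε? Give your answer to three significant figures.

Z = 1.09

Eᵢ/kT = 0, 3.0806.
Z = Σ gᵢe^(−Eᵢ/kT) = 1·e^(−0) + 2·e^(−3.0806) = 1.0000 + 0.091863 = 1.0919.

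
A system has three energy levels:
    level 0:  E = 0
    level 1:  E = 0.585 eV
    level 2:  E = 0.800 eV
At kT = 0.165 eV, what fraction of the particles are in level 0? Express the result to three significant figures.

0.965

Eᵢ/kT = 0, 3.5455, 4.8485.
Z = Σ e^(−Eᵢ/kT) = e^(−0) + e^(−3.5455) + e^(−4.8485) = 1.0000 + 0.028854 + 0.0078401 = 1.0367.
P₀ = e^(−E₀/kT) / Z = 1.0000/1.0367 = 0.965.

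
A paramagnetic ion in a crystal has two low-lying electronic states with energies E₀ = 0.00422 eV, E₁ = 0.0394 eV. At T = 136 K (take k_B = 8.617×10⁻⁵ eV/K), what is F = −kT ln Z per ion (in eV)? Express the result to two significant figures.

k_BT = 8.617×10⁻⁵ × 136 K = 0.01172 eV.
Eᵢ/kT = 0.3601, 3.362.
Z = Σ e^(−Eᵢ/kT) = e^(−0.3601) + e^(−3.362) = 0.6976 + 0.03467 = 0.7323.
F = −kT ln Z = −0.01172 × ln(0.7323) = −0.01172 × -0.3116 = 0.0037 eV.

0.0037 eV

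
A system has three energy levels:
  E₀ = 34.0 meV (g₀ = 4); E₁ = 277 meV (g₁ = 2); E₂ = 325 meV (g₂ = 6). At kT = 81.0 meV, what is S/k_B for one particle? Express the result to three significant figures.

Eᵢ/kT = 0.41975, 3.4198, 4.0123.
Z = Σ gᵢe^(−Eᵢ/kT) = 4·e^(−0.41975) + 2·e^(−3.4198) + 6·e^(−4.0123) = 2.6288 + 0.065438 + 0.10855 = 2.8028.
⟨E⟩ = Σ EᵢPᵢ = 50.943 meV.
S/k_B = ln Z + ⟨E⟩/kT = ln(2.8028) + 50.943/81.0 = 1.0306 + 0.62893 = 1.66.

1.66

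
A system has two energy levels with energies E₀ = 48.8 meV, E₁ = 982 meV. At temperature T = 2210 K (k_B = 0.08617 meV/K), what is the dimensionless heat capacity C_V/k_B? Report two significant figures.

0.18

k_BT = 0.08617 × 2210 K = 190.4 meV.
Eᵢ/kT = 0.2563, 5.158.
Z = Σ e^(−Eᵢ/kT) = e^(−0.2563) + e^(−5.158) = 0.7739 + 0.005753 = 0.7797.
⟨E⟩ = 55.68 meV, ⟨E²⟩ = 9479 meV².
C_V/k_B = (⟨E²⟩ − ⟨E⟩²)/(kT)² = (9479 − 3100)/36250 = 0.18.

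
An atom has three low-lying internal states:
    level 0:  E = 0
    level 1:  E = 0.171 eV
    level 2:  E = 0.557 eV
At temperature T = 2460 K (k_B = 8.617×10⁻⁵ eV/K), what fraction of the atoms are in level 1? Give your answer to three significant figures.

0.294

k_BT = 8.617×10⁻⁵ × 2460 K = 0.21198 eV.
Eᵢ/kT = 0, 0.80668, 2.6276.
Z = Σ e^(−Eᵢ/kT) = e^(−0) + e^(−0.80668) + e^(−2.6276) = 1.0000 + 0.44634 + 0.072252 = 1.5186.
P₁ = e^(−E₁/kT) / Z = 0.44634/1.5186 = 0.294.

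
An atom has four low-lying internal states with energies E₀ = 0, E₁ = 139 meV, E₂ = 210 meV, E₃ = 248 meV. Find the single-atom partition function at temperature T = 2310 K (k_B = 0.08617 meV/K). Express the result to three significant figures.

k_BT = 0.08617 × 2310 K = 199.05 meV.
Eᵢ/kT = 0, 0.69832, 1.0550, 1.2459.
Z = Σ e^(−Eᵢ/kT) = e^(−0) + e^(−0.69832) + e^(−1.0550) + e^(−1.2459) = 1.0000 + 0.49742 + 0.34819 + 0.28768 = 2.1333.

Z = 2.13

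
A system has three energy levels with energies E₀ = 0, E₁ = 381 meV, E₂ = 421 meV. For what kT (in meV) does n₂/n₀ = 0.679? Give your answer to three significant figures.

1090 meV

n₂/n₀ = exp[−(E₂−E₀)/kT] = 0.679.
⇒ (E₂−E₀)/kT = ln(1/0.679) = ln(1.4728) = 0.38717.
kT = 421 meV / 0.38717 = 1090 meV.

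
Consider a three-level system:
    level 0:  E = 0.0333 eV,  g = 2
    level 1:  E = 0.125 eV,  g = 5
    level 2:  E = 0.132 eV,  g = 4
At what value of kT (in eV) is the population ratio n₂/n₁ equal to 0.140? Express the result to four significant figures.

n₂/n₁ = (g₂/g₁) exp[−(E₂−E₁)/kT] = 0.140.
⇒ (E₂−E₁)/kT = ln((4/5)/0.140) = ln(5.71429) = 1.74297.
kT = 0.007 eV / 1.74297 = 0.004016 eV.

0.004016 eV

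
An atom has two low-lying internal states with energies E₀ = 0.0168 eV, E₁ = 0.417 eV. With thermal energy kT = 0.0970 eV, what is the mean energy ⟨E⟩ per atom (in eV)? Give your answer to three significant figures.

Eᵢ/kT = 0.17320, 4.2990.
Z = Σ e^(−Eᵢ/kT) = e^(−0.17320) + e^(−4.2990) = 0.84097 + 0.013582 = 0.85455.
⟨E⟩ = Σ Eᵢ e^(−Eᵢ/kT) / Z = (0.0168·0.84097 + 0.417·0.013582) / 0.85455 = 0.0232 eV.

0.0232 eV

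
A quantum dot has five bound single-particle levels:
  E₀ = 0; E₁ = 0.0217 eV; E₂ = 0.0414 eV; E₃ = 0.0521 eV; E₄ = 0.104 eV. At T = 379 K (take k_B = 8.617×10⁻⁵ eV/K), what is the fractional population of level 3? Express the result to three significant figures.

0.0994

k_BT = 8.617×10⁻⁵ × 379 K = 0.032658 eV.
Eᵢ/kT = 0, 0.66446, 1.2677, 1.5953, 3.1845.
Z = Σ e^(−Eᵢ/kT) = e^(−0) + e^(−0.66446) + e^(−1.2677) + e^(−1.5953) + e^(−3.1845) = 1.0000 + 0.51455 + 0.28148 + 0.20285 + 0.041399 = 2.0403.
P₃ = e^(−E₃/kT) / Z = 0.20285/2.0403 = 0.0994.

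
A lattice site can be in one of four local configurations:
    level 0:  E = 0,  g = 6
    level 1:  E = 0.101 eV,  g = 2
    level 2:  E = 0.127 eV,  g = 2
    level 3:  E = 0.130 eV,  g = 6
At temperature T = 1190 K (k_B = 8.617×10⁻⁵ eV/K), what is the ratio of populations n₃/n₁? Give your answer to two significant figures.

2.3

k_BT = 8.617×10⁻⁵ × 1190 K = 0.1025 eV.
n₃/n₁ = (g₃/g₁) exp[−(E₃−E₁)/kT] = (6/2) × exp(−(0.029 eV)/(0.1025 eV)) = (6/2) × exp(-0.2829) = 2.3.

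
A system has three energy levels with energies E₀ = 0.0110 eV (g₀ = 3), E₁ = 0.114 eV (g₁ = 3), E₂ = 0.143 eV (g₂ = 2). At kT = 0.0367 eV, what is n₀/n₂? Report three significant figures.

54.7

n₀/n₂ = (g₀/g₂) exp[−(E₀−E₂)/kT] = (3/2) × exp(−(-0.1320 eV)/(0.0367 eV)) = (3/2) × exp(3.5967) = 54.7.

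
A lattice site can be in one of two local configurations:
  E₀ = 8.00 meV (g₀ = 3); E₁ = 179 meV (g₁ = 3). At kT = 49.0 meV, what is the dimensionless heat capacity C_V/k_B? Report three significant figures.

0.350

Eᵢ/kT = 0.16327, 3.6531.
Z = Σ gᵢe^(−Eᵢ/kT) = 3·e^(−0.16327) + 3·e^(−3.6531) = 2.5481 + 0.077732 = 2.6258.
⟨E⟩ = 13.062 meV, ⟨E²⟩ = 1010.6 meV².
C_V/k_B = (⟨E²⟩ − ⟨E⟩²)/(kT)² = (1010.6 − 170.62)/2401.0 = 0.350.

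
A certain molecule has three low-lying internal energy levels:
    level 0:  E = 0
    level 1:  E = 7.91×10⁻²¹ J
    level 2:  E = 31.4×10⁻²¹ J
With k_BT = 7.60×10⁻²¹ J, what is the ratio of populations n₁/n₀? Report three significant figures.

0.353

n₁/n₀ = exp[−(E₁−E₀)/kT] = exp(−(7.91 ×10⁻²¹ J)/(7.60 ×10⁻²¹ J)) = exp(-1.0408) = 0.353.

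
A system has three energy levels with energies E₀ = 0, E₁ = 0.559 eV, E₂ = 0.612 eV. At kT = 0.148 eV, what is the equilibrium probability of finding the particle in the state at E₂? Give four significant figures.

0.01540

Eᵢ/kT = 0, 3.77703, 4.13514.
Z = Σ e^(−Eᵢ/kT) = e^(−0) + e^(−3.77703) + e^(−4.13514) = 1.00000 + 0.0228906 + 0.0160004 = 1.03889.
P₂ = e^(−E₂/kT) / Z = 0.0160004/1.03889 = 0.01540.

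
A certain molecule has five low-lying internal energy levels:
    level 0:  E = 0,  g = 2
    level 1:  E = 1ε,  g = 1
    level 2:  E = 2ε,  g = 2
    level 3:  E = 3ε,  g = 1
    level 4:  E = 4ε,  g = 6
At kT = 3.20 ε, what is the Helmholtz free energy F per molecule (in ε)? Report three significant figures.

-5.69 ε

Eᵢ/kT = 0, 0.31250, 0.62500, 0.93750, 1.2500.
Z = Σ gᵢe^(−Eᵢ/kT) = 2·e^(−0) + 1·e^(−0.31250) + 2·e^(−0.62500) + 1·e^(−0.93750) + 6·e^(−1.2500) = 2.0000 + 0.73162 + 1.0705 + 0.39161 + 1.7190 = 5.9127.
F = −kT ln Z = −3.20 × ln(5.9127) = −3.20 × 1.7771 = -5.69 ε.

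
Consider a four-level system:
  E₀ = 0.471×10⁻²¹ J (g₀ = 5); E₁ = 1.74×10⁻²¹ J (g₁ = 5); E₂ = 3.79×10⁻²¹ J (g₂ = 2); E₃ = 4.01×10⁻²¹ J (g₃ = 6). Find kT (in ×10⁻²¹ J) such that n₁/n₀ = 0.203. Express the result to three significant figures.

n₁/n₀ = (g₁/g₀) exp[−(E₁−E₀)/kT] = 0.203.
⇒ (E₁−E₀)/kT = ln((5/5)/0.203) = ln(4.9261) = 1.5945.
kT = 1.269 ×10⁻²¹ J / 1.5945 = 0.796 ×10⁻²¹ J.

0.796 ×10⁻²¹ J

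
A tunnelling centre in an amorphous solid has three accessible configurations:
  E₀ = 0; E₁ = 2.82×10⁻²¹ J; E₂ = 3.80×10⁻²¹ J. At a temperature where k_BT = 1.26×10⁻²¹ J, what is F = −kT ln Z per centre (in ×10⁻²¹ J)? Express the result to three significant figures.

Eᵢ/kT = 0, 2.2381, 3.0159.
Z = Σ e^(−Eᵢ/kT) = e^(−0) + e^(−2.2381) + e^(−3.0159) = 1.0000 + 0.10666 + 0.049002 = 1.1557.
F = −kT ln Z = −1.26 × ln(1.1557) = −1.26 × 0.14471 = -0.182 ×10⁻²¹ J.

-0.182 ×10⁻²¹ J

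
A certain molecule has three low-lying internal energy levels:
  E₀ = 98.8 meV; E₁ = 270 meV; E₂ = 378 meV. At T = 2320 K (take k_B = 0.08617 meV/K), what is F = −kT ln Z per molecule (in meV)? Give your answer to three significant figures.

-3.98 meV

k_BT = 0.08617 × 2320 K = 199.91 meV.
Eᵢ/kT = 0.49422, 1.3506, 1.8909.
Z = Σ e^(−Eᵢ/kT) = e^(−0.49422) + e^(−1.3506) + e^(−1.8909) = 0.61005 + 0.25908 + 0.15094 = 1.0201.
F = −kT ln Z = −199.91 × ln(1.0201) = −199.91 × 0.019901 = -3.98 meV.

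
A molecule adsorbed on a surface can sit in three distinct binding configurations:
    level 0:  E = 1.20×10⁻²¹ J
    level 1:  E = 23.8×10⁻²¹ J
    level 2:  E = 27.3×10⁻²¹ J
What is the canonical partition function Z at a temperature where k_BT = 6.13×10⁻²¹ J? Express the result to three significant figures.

Z = 0.854

Eᵢ/kT = 0.19576, 3.8825, 4.4535.
Z = Σ e^(−Eᵢ/kT) = e^(−0.19576) + e^(−3.8825) + e^(−4.4535) = 0.82221 + 0.020599 + 0.011638 = 0.85445.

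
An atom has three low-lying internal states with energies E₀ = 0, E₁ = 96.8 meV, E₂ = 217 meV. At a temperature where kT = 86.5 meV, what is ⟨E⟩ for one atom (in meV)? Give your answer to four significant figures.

Eᵢ/kT = 0, 1.11908, 2.50867.
Z = Σ e^(−Eᵢ/kT) = e^(−0) + e^(−1.11908) + e^(−2.50867) = 1.00000 + 0.326580 + 0.0813764 = 1.40796.
⟨E⟩ = Σ Eᵢ e^(−Eᵢ/kT) / Z = (0·1.00000 + 96.8·0.326580 + 217·0.0813764) / 1.40796 = 35.00 meV.

35.00 meV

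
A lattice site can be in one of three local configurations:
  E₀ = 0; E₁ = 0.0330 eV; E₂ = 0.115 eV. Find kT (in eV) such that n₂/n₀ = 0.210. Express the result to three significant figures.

n₂/n₀ = exp[−(E₂−E₀)/kT] = 0.210.
⇒ (E₂−E₀)/kT = ln(1/0.210) = ln(4.7619) = 1.5606.
kT = 0.115 eV / 1.5606 = 0.0737 eV.

0.0737 eV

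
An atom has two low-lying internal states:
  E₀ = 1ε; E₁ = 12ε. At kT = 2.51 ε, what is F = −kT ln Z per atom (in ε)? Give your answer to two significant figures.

Eᵢ/kT = 0.3984, 4.781.
Z = Σ e^(−Eᵢ/kT) = e^(−0.3984) + e^(−4.781) = 0.6714 + 0.008388 = 0.6798.
F = −kT ln Z = −2.51 × ln(0.6798) = −2.51 × -0.3860 = 0.97 ε.

0.97 ε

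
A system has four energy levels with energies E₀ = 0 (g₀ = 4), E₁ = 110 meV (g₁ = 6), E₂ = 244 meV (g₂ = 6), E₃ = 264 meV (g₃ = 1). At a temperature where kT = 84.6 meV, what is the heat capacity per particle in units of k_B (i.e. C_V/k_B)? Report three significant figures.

Eᵢ/kT = 0, 1.3002, 2.8842, 3.1206.
Z = Σ gᵢe^(−Eᵢ/kT) = 4·e^(−0) + 6·e^(−1.3002) + 6·e^(−2.8842) + 1·e^(−3.1206) = 4.0000 + 1.6349 + 0.33540 + 0.044131 = 6.0144.
⟨E⟩ = 45.445 meV, ⟨E²⟩ = 7120.6 meV².
C_V/k_B = (⟨E²⟩ − ⟨E⟩²)/(kT)² = (7120.6 − 2065.2)/7157.2 = 0.706.

0.706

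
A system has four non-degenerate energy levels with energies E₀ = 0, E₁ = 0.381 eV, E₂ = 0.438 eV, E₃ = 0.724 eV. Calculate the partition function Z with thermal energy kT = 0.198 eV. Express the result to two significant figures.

Eᵢ/kT = 0, 1.924, 2.212, 3.657.
Z = Σ e^(−Eᵢ/kT) = e^(−0) + e^(−1.924) + e^(−2.212) + e^(−3.657) = 1.000 + 0.1460 + 0.1095 + 0.02581 = 1.281.

Z = 1.3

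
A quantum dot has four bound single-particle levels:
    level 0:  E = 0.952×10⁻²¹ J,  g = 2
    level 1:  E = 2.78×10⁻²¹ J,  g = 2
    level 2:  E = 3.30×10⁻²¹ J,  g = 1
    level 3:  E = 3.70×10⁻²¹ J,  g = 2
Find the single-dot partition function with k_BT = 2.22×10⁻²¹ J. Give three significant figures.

Eᵢ/kT = 0.42883, 1.2523, 1.4865, 1.6667.
Z = Σ gᵢe^(−Eᵢ/kT) = 2·e^(−0.42883) + 2·e^(−1.2523) + 1·e^(−1.4865) + 2·e^(−1.6667) = 1.3025 + 0.57169 + 0.22616 + 0.37774 = 2.4781.

Z = 2.48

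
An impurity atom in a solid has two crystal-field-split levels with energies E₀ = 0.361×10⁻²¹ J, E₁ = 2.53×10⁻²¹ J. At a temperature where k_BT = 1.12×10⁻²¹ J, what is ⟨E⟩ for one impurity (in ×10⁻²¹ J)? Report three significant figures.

0.634 ×10⁻²¹ J

Eᵢ/kT = 0.32232, 2.2589.
Z = Σ e^(−Eᵢ/kT) = e^(−0.32232) + e^(−2.2589) = 0.72447 + 0.10447 = 0.82894.
⟨E⟩ = Σ Eᵢ e^(−Eᵢ/kT) / Z = (0.361·0.72447 + 2.53·0.10447) / 0.82894 = 0.634 ×10⁻²¹ J.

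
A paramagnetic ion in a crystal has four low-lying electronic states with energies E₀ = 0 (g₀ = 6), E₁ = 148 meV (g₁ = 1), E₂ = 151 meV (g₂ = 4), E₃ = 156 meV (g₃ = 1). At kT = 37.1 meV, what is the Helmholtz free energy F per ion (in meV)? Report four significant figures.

Eᵢ/kT = 0, 3.98922, 4.07008, 4.20485.
Z = Σ gᵢe^(−Eᵢ/kT) = 6·e^(−0) + 1·e^(−3.98922) + 4·e^(−4.07008) + 1·e^(−4.20485) = 6.00000 + 0.0185141 + 0.0683041 + 0.0149230 = 6.10174.
F = −kT ln Z = −37.1 × ln(6.10174) = −37.1 × 1.80857 = -67.10 meV.

-67.10 meV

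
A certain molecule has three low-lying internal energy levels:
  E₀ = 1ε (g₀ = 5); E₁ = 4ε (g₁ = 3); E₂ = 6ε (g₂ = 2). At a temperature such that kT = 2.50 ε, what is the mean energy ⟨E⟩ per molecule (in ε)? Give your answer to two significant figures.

Eᵢ/kT = 0.4000, 1.600, 2.400.
Z = Σ gᵢe^(−Eᵢ/kT) = 5·e^(−0.4000) + 3·e^(−1.600) + 2·e^(−2.400) = 3.352 + 0.6057 + 0.1814 = 4.139.
⟨E⟩ = Σ Eᵢ gᵢe^(−Eᵢ/kT) / Z = (1·3.352 + 4·0.6057 + 6·0.1814) / 4.139 = 1.7 ε.

1.7 ε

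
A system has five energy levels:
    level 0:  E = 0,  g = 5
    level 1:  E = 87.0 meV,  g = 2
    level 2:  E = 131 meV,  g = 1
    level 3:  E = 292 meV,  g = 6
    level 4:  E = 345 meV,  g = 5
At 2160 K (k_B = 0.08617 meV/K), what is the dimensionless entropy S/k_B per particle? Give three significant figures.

k_BT = 0.08617 × 2160 K = 186.13 meV.
Eᵢ/kT = 0, 0.46742, 0.70381, 1.5688, 1.8535.
Z = Σ gᵢe^(−Eᵢ/kT) = 5·e^(−0) + 2·e^(−0.46742) + 1·e^(−0.70381) + 6·e^(−1.5688) + 5·e^(−1.8535) = 5.0000 + 1.2532 + 0.49470 + 1.2498 + 0.78344 = 8.7811.
⟨E⟩ = Σ EᵢPᵢ = 92.137 meV.
S/k_B = ln Z + ⟨E⟩/kT = ln(8.7811) + 92.137/186.13 = 2.1726 + 0.49501 = 2.67.

2.67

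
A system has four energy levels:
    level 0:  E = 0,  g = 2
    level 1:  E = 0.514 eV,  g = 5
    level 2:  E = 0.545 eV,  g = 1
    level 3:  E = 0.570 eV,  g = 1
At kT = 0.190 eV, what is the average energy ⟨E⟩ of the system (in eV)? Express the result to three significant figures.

0.0947 eV

Eᵢ/kT = 0, 2.7053, 2.8684, 3.0000.
Z = Σ gᵢe^(−Eᵢ/kT) = 2·e^(−0) + 5·e^(−2.7053) + 1·e^(−2.8684) + 1·e^(−3.0000) = 2.0000 + 0.33425 + 0.056790 + 0.049787 = 2.4408.
⟨E⟩ = Σ Eᵢ gᵢe^(−Eᵢ/kT) / Z = (0·2.0000 + 0.514·0.33425 + 0.545·0.056790 + 0.570·0.049787) / 2.4408 = 0.0947 eV.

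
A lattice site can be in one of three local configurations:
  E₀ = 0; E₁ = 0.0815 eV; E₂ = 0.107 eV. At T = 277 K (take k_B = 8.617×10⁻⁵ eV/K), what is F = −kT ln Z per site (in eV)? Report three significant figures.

-0.00103 eV

k_BT = 8.617×10⁻⁵ × 277 K = 0.023869 eV.
Eᵢ/kT = 0, 3.4145, 4.4828.
Z = Σ e^(−Eᵢ/kT) = e^(−0) + e^(−3.4145) + e^(−4.4828) = 1.0000 + 0.032893 + 0.011302 = 1.0442.
F = −kT ln Z = −0.023869 × ln(1.0442) = −0.023869 × 0.043251 = -0.00103 eV.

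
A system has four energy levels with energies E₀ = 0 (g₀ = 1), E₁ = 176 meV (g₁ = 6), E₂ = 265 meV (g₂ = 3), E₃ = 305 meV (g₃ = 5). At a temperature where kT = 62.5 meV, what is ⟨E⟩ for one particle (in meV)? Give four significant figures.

59.87 meV

Eᵢ/kT = 0, 2.81600, 4.24000, 4.88000.
Z = Σ gᵢe^(−Eᵢ/kT) = 1·e^(−0) + 6·e^(−2.81600) + 3·e^(−4.24000) + 5·e^(−4.88000) = 1.00000 + 0.359069 + 0.0432228 + 0.0379851 = 1.44028.
⟨E⟩ = Σ Eᵢ gᵢe^(−Eᵢ/kT) / Z = (0·1.00000 + 176·0.359069 + 265·0.0432228 + 305·0.0379851) / 1.44028 = 59.87 meV.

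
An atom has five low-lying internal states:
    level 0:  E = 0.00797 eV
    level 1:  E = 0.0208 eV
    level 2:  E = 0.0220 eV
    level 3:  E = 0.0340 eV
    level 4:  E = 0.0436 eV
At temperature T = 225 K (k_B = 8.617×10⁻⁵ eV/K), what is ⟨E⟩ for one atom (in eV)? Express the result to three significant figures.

k_BT = 8.617×10⁻⁵ × 225 K = 0.019388 eV.
Eᵢ/kT = 0.41108, 1.0728, 1.1347, 1.7537, 2.2488.
Z = Σ e^(−Eᵢ/kT) = e^(−0.41108) + e^(−1.0728) + e^(−1.1347) + e^(−1.7537) + e^(−2.2488) = 0.66293 + 0.34205 + 0.32152 + 0.17313 + 0.10553 = 1.6052.
⟨E⟩ = Σ Eᵢ e^(−Eᵢ/kT) / Z = (0.00797·0.66293 + 0.0208·0.34205 + 0.0220·0.32152 + 0.0340·0.17313 + 0.0436·0.10553) / 1.6052 = 0.0187 eV.

0.0187 eV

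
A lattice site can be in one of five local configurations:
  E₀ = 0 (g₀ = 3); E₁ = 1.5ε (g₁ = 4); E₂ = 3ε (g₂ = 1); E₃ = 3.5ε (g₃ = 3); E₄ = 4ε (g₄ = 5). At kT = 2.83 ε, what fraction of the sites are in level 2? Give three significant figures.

Eᵢ/kT = 0, 0.53004, 1.0601, 1.2367, 1.4134.
Z = Σ gᵢe^(−Eᵢ/kT) = 3·e^(−0) + 4·e^(−0.53004) + 1·e^(−1.0601) + 3·e^(−1.2367) + 5·e^(−1.4134) = 3.0000 + 2.3543 + 0.34642 + 0.87102 + 1.2166 = 7.7883.
P₂ = g₂ e^(−E₂/kT) / Z = 0.34642/7.7883 = 0.0445.

0.0445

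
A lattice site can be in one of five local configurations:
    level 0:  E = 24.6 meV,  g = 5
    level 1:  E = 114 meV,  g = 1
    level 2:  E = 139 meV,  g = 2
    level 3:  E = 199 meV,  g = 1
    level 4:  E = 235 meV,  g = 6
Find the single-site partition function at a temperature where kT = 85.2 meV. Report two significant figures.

Z = 4.9

Eᵢ/kT = 0.2887, 1.338, 1.631, 2.336, 2.758.
Z = Σ gᵢe^(−Eᵢ/kT) = 5·e^(−0.2887) + 1·e^(−1.338) + 2·e^(−1.631) + 1·e^(−2.336) + 6·e^(−2.758) = 3.746 + 0.2624 + 0.3915 + 0.09671 + 0.3805 = 4.877.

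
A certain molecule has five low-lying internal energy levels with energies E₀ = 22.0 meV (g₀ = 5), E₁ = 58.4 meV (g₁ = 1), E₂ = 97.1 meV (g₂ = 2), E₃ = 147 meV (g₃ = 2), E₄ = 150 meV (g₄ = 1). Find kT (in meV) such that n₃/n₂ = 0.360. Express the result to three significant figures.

48.8 meV

n₃/n₂ = (g₃/g₂) exp[−(E₃−E₂)/kT] = 0.360.
⇒ (E₃−E₂)/kT = ln((2/2)/0.360) = ln(2.7778) = 1.0217.
kT = 49.9 meV / 1.0217 = 48.8 meV.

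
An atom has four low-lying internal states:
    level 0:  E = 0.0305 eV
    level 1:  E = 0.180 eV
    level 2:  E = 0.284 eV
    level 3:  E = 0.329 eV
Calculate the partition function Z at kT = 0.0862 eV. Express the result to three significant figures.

Z = 0.885

Eᵢ/kT = 0.35383, 2.0882, 3.2947, 3.8167.
Z = Σ e^(−Eᵢ/kT) = e^(−0.35383) + e^(−2.0882) + e^(−3.2947) + e^(−3.8167) = 0.70199 + 0.12391 + 0.037079 + 0.022000 = 0.88498.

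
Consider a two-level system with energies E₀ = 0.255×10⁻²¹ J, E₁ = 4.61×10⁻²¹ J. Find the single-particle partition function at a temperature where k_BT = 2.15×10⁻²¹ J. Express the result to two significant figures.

Z = 1.0

Eᵢ/kT = 0.1186, 2.144.
Z = Σ e^(−Eᵢ/kT) = e^(−0.1186) + e^(−2.144) = 0.8882 + 0.1172 = 1.005.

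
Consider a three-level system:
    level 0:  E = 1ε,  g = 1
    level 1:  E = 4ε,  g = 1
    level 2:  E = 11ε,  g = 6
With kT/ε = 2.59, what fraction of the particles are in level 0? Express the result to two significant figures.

Eᵢ/kT = 0.3861, 1.544, 4.247.
Z = Σ gᵢe^(−Eᵢ/kT) = 1·e^(−0.3861) + 1·e^(−1.544) + 6·e^(−4.247) = 0.6797 + 0.2135 + 0.08584 = 0.9790.
P₀ = g₀ e^(−E₀/kT) / Z = 0.6797/0.9790 = 0.69.

0.69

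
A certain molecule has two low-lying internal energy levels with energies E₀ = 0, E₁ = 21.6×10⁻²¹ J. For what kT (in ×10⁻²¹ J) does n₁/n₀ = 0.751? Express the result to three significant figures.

75.4 ×10⁻²¹ J

n₁/n₀ = exp[−(E₁−E₀)/kT] = 0.751.
⇒ (E₁−E₀)/kT = ln(1/0.751) = ln(1.3316) = 0.28638.
kT = 21.6 ×10⁻²¹ J / 0.28638 = 75.4 ×10⁻²¹ J.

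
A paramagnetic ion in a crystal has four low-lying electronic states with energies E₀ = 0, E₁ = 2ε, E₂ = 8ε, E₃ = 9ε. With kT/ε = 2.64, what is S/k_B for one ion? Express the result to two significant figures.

Eᵢ/kT = 0, 0.7576, 3.030, 3.409.
Z = Σ e^(−Eᵢ/kT) = e^(−0) + e^(−0.7576) + e^(−3.030) + e^(−3.409) = 1.000 + 0.4688 + 0.04832 + 0.03307 = 1.550.
⟨E⟩ = Σ EᵢPᵢ = 1.046 ε.
S/k_B = ln Z + ⟨E⟩/kT = ln(1.550) + 1.046/2.64 = 0.4383 + 0.3962 = 0.83.

0.83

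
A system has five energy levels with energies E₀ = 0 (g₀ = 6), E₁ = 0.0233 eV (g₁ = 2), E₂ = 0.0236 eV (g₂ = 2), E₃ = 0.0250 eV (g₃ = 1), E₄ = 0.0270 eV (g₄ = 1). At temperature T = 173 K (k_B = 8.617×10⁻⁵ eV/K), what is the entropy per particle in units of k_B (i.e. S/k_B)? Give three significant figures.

k_BT = 8.617×10⁻⁵ × 173 K = 0.014907 eV.
Eᵢ/kT = 0, 1.5630, 1.5831, 1.6771, 1.8112.
Z = Σ gᵢe^(−Eᵢ/kT) = 6·e^(−0) + 2·e^(−1.5630) + 2·e^(−1.5831) + 1·e^(−1.6771) + 1·e^(−1.8112) = 6.0000 + 0.41901 + 0.41068 + 0.18692 + 0.16346 = 7.1801.
⟨E⟩ = Σ EᵢPᵢ = 0.0039751 eV.
S/k_B = ln Z + ⟨E⟩/kT = ln(7.1801) + 0.0039751/0.014907 = 1.9713 + 0.26666 = 2.24.

2.24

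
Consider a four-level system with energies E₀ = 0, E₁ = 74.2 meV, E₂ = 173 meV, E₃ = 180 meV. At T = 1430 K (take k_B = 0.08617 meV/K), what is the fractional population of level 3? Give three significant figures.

0.115

k_BT = 0.08617 × 1430 K = 123.22 meV.
Eᵢ/kT = 0, 0.60217, 1.4040, 1.4608.
Z = Σ e^(−Eᵢ/kT) = e^(−0) + e^(−0.60217) + e^(−1.4040) + e^(−1.4608) = 1.0000 + 0.54762 + 0.24561 + 0.23205 = 2.0253.
P₃ = e^(−E₃/kT) / Z = 0.23205/2.0253 = 0.115.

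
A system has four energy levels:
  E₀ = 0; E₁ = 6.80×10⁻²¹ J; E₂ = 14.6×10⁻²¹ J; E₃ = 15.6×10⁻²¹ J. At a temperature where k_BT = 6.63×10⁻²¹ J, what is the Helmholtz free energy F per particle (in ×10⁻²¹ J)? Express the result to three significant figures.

Eᵢ/kT = 0, 1.0256, 2.2021, 2.3529.
Z = Σ e^(−Eᵢ/kT) = e^(−0) + e^(−1.0256) + e^(−2.2021) + e^(−2.3529) = 1.0000 + 0.35858 + 0.11057 + 0.095093 = 1.5642.
F = −kT ln Z = −6.63 × ln(1.5642) = −6.63 × 0.44737 = -2.97 ×10⁻²¹ J.

-2.97 ×10⁻²¹ J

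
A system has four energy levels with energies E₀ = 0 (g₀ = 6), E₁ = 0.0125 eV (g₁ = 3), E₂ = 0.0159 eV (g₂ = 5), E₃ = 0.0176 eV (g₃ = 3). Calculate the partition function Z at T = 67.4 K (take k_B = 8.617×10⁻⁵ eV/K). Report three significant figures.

k_BT = 8.617×10⁻⁵ × 67.4 K = 0.0058079 eV.
Eᵢ/kT = 0, 2.1522, 2.7377, 3.0304.
Z = Σ gᵢe^(−Eᵢ/kT) = 6·e^(−0) + 3·e^(−2.1522) + 5·e^(−2.7377) + 3·e^(−3.0304) = 6.0000 + 0.34868 + 0.32360 + 0.14489 = 6.8172.

Z = 6.82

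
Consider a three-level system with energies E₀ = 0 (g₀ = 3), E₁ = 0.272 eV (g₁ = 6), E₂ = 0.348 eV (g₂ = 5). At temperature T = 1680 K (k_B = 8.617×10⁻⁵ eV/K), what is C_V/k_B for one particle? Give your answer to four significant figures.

0.9251

k_BT = 8.617×10⁻⁵ × 1680 K = 0.144766 eV.
Eᵢ/kT = 0, 1.87889, 2.40388.
Z = Σ gᵢe^(−Eᵢ/kT) = 3·e^(−0) + 6·e^(−1.87889) + 5·e^(−2.40388) = 3.00000 + 0.916557 + 0.451833 = 4.36839.
⟨E⟩ = 0.0930644 eV, ⟨E²⟩ = 0.0280491 eV².
C_V/k_B = (⟨E²⟩ − ⟨E⟩²)/(kT)² = (0.0280491 − 0.00866098)/0.0209572 = 0.9251.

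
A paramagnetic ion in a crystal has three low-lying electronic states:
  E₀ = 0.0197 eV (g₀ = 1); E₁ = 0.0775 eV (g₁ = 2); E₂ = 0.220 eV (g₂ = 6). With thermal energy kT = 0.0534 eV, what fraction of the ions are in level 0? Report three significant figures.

Eᵢ/kT = 0.36891, 1.4513, 4.1199.
Z = Σ gᵢe^(−Eᵢ/kT) = 1·e^(−0.36891) + 2·e^(−1.4513) + 6·e^(−4.1199) = 0.69149 + 0.46853 + 0.097477 = 1.2575.
P₀ = g₀ e^(−E₀/kT) / Z = 0.69149/1.2575 = 0.550.

0.550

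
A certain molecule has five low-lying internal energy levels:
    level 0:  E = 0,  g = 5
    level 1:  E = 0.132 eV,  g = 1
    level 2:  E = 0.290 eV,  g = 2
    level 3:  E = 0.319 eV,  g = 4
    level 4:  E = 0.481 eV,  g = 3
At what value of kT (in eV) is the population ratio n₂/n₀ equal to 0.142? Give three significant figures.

0.280 eV

n₂/n₀ = (g₂/g₀) exp[−(E₂−E₀)/kT] = 0.142.
⇒ (E₂−E₀)/kT = ln((2/5)/0.142) = ln(2.8169) = 1.0356.
kT = 0.290 eV / 1.0356 = 0.280 eV.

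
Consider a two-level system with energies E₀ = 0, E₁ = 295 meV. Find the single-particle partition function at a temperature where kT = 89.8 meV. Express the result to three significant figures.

Eᵢ/kT = 0, 3.2851.
Z = Σ e^(−Eᵢ/kT) = e^(−0) + e^(−3.2851) = 1.0000 + 0.037437 = 1.0374.

Z = 1.04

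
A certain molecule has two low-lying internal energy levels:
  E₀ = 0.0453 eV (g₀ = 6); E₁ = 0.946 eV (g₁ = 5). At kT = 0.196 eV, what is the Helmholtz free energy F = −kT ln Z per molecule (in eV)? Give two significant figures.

Eᵢ/kT = 0.2311, 4.827.
Z = Σ gᵢe^(−Eᵢ/kT) = 6·e^(−0.2311) + 5·e^(−4.827) = 4.762 + 0.04005 = 4.802.
F = −kT ln Z = −0.196 × ln(4.802) = −0.196 × 1.569 = -0.31 eV.

-0.31 eV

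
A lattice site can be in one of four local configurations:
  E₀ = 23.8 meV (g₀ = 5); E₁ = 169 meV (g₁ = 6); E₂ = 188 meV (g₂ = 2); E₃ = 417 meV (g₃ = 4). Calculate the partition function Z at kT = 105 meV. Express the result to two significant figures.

Eᵢ/kT = 0.2267, 1.610, 1.790, 3.971.
Z = Σ gᵢe^(−Eᵢ/kT) = 5·e^(−0.2267) + 6·e^(−1.610) + 2·e^(−1.790) + 4·e^(−3.971) = 3.986 + 1.199 + 0.3339 + 0.07542 = 5.594.

Z = 5.6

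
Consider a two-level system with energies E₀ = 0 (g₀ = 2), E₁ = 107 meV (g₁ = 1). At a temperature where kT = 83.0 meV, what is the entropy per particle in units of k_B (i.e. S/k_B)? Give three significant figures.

Eᵢ/kT = 0, 1.2892.
Z = Σ gᵢe^(−Eᵢ/kT) = 2·e^(−0) + 1·e^(−1.2892) = 2.0000 + 0.27549 = 2.2755.
⟨E⟩ = Σ EᵢPᵢ = 12.954 meV.
S/k_B = ln Z + ⟨E⟩/kT = ln(2.2755) + 12.954/83.0 = 0.82220 + 0.15607 = 0.978.

0.978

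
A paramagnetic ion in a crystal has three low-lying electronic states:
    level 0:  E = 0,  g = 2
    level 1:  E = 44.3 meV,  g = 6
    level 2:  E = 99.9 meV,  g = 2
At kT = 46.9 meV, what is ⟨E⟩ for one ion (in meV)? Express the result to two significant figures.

28 meV

Eᵢ/kT = 0, 0.9446, 2.130.
Z = Σ gᵢe^(−Eᵢ/kT) = 2·e^(−0) + 6·e^(−0.9446) + 2·e^(−2.130) = 2.000 + 2.333 + 0.2377 = 4.571.
⟨E⟩ = Σ Eᵢ gᵢe^(−Eᵢ/kT) / Z = (0·2.000 + 44.3·2.333 + 99.9·0.2377) / 4.571 = 28 meV.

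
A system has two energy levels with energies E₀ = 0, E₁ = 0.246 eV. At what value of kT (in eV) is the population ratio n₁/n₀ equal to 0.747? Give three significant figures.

n₁/n₀ = exp[−(E₁−E₀)/kT] = 0.747.
⇒ (E₁−E₀)/kT = ln(1/0.747) = ln(1.3387) = 0.29170.
kT = 0.246 eV / 0.29170 = 0.843 eV.

0.843 eV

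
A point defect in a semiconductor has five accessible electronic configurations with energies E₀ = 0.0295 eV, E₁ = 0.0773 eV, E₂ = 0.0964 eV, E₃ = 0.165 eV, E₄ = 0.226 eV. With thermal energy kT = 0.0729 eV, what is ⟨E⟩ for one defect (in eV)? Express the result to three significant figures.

0.0696 eV

Eᵢ/kT = 0.40466, 1.0604, 1.3224, 2.2634, 3.1001.
Z = Σ e^(−Eᵢ/kT) = e^(−0.40466) + e^(−1.0604) + e^(−1.3224) + e^(−2.2634) + e^(−3.1001) = 0.66720 + 0.34632 + 0.26649 + 0.10400 + 0.045045 = 1.4291.
⟨E⟩ = Σ Eᵢ e^(−Eᵢ/kT) / Z = (0.0295·0.66720 + 0.0773·0.34632 + 0.0964·0.26649 + 0.165·0.10400 + 0.226·0.045045) / 1.4291 = 0.0696 eV.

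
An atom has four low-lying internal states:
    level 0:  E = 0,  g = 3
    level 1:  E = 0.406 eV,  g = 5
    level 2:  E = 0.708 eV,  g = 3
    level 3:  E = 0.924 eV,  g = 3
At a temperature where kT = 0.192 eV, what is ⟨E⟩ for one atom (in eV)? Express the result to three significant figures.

0.0866 eV

Eᵢ/kT = 0, 2.1146, 3.6875, 4.8125.
Z = Σ gᵢe^(−Eᵢ/kT) = 3·e^(−0) + 5·e^(−2.1146) + 3·e^(−3.6875) + 3·e^(−4.8125) = 3.0000 + 0.60341 + 0.075104 + 0.024383 = 3.7029.
⟨E⟩ = Σ Eᵢ gᵢe^(−Eᵢ/kT) / Z = (0·3.0000 + 0.406·0.60341 + 0.708·0.075104 + 0.924·0.024383) / 3.7029 = 0.0866 eV.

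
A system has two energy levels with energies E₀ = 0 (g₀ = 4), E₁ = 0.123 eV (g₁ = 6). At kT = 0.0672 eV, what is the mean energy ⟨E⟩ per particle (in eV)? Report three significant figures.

Eᵢ/kT = 0, 1.8304.
Z = Σ gᵢe^(−Eᵢ/kT) = 4·e^(−0) + 6·e^(−1.8304) = 4.0000 + 0.96210 = 4.9621.
⟨E⟩ = Σ Eᵢ gᵢe^(−Eᵢ/kT) / Z = (0·4.0000 + 0.123·0.96210) / 4.9621 = 0.0238 eV.

0.0238 eV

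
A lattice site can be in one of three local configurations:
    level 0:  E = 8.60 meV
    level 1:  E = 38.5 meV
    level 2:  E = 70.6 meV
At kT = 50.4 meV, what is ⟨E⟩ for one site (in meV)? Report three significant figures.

Eᵢ/kT = 0.17063, 0.76389, 1.4008.
Z = Σ e^(−Eᵢ/kT) = e^(−0.17063) + e^(−0.76389) + e^(−1.4008) = 0.84313 + 0.46585 + 0.24640 = 1.5554.
⟨E⟩ = Σ Eᵢ e^(−Eᵢ/kT) / Z = (8.60·0.84313 + 38.5·0.46585 + 70.6·0.24640) / 1.5554 = 27.4 meV.

27.4 meV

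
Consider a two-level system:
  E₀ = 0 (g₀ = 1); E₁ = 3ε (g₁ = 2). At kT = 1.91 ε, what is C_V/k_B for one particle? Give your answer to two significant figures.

Eᵢ/kT = 0, 1.571.
Z = Σ gᵢe^(−Eᵢ/kT) = 1·e^(−0) + 2·e^(−1.571) = 1.000 + 0.4157 = 1.416.
⟨E⟩ = 0.8807 ε, ⟨E²⟩ = 2.642 ε².
C_V/k_B = (⟨E²⟩ − ⟨E⟩²)/(kT)² = (2.642 − 0.7756)/3.648 = 0.51.

0.51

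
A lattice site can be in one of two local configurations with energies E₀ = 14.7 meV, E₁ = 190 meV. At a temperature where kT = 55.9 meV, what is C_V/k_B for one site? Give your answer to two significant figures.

Eᵢ/kT = 0.2630, 3.399.
Z = Σ e^(−Eᵢ/kT) = e^(−0.2630) + e^(−3.399) = 0.7687 + 0.03341 = 0.8021.
⟨E⟩ = 22.00 meV, ⟨E²⟩ = 1711 meV².
C_V/k_B = (⟨E²⟩ − ⟨E⟩²)/(kT)² = (1711 − 484.0)/3125 = 0.39.

0.39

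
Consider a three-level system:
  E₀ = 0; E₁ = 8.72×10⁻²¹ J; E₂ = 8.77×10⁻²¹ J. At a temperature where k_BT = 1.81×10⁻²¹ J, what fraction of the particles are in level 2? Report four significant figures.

Eᵢ/kT = 0, 4.81768, 4.84530.
Z = Σ e^(−Eᵢ/kT) = e^(−0) + e^(−4.81768) + e^(−4.84530) = 1.00000 + 0.00808552 + 0.00786526 = 1.01595.
P₂ = e^(−E₂/kT) / Z = 0.00786526/1.01595 = 0.007742.

0.007742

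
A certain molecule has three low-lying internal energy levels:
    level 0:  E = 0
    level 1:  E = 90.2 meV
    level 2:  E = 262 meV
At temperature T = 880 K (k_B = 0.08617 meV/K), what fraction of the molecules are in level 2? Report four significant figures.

0.02364

k_BT = 0.08617 × 880 K = 75.8296 meV.
Eᵢ/kT = 0, 1.18951, 3.45512.
Z = Σ e^(−Eᵢ/kT) = e^(−0) + e^(−1.18951) + e^(−3.45512) = 1.00000 + 0.304370 + 0.0315835 = 1.33595.
P₂ = e^(−E₂/kT) / Z = 0.0315835/1.33595 = 0.02364.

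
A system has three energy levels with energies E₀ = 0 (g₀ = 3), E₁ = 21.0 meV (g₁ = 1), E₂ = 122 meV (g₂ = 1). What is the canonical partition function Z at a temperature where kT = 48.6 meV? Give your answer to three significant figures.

Eᵢ/kT = 0, 0.43210, 2.5103.
Z = Σ gᵢe^(−Eᵢ/kT) = 3·e^(−0) + 1·e^(−0.43210) + 1·e^(−2.5103) = 3.0000 + 0.64914 + 0.081244 = 3.7304.

Z = 3.73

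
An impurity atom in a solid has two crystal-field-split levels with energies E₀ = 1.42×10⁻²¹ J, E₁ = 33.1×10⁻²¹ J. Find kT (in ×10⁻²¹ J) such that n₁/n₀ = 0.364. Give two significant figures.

31 ×10⁻²¹ J

n₁/n₀ = exp[−(E₁−E₀)/kT] = 0.364.
⇒ (E₁−E₀)/kT = ln(1/0.364) = ln(2.747) = 1.011.
kT = 31.68 ×10⁻²¹ J / 1.011 = 31 ×10⁻²¹ J.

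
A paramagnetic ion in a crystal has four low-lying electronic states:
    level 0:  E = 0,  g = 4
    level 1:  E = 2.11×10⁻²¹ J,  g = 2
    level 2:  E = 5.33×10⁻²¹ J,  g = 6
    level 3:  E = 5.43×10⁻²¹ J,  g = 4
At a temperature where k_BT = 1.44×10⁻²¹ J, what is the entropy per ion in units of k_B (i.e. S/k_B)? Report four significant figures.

Eᵢ/kT = 0, 1.46528, 3.70139, 3.77083.
Z = Σ gᵢe^(−Eᵢ/kT) = 4·e^(−0) + 2·e^(−1.46528) + 6·e^(−3.70139) + 4·e^(−3.77083) = 4.00000 + 0.462027 + 0.148135 + 0.0921318 = 4.70229.
⟨E⟩ = Σ EᵢPᵢ = 0.481619 ×10⁻²¹ J.
S/k_B = ln Z + ⟨E⟩/kT = ln(4.70229) + 0.481619/1.44 = 1.54805 + 0.334458 = 1.883.

1.883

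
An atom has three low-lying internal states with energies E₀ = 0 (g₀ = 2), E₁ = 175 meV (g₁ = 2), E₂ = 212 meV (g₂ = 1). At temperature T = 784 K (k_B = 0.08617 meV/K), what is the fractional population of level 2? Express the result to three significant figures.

k_BT = 0.08617 × 784 K = 67.557 meV.
Eᵢ/kT = 0, 2.5904, 3.1381.
Z = Σ gᵢe^(−Eᵢ/kT) = 2·e^(−0) + 2·e^(−2.5904) + 1·e^(−3.1381) = 2.0000 + 0.14998 + 0.043365 = 2.1933.
P₂ = g₂ e^(−E₂/kT) / Z = 0.043365/2.1933 = 0.0198.

0.0198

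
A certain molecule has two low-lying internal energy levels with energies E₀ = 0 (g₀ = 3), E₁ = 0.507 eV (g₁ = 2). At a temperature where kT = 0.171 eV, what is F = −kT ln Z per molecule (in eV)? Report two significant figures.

Eᵢ/kT = 0, 2.965.
Z = Σ gᵢe^(−Eᵢ/kT) = 3·e^(−0) + 2·e^(−2.965) = 3.000 + 0.1031 = 3.103.
F = −kT ln Z = −0.171 × ln(3.103) = −0.171 × 1.132 = -0.19 eV.

-0.19 eV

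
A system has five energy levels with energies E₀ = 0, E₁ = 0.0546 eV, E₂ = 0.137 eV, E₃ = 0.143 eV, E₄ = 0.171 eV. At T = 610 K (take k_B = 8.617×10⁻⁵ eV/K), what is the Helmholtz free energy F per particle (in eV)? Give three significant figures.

-0.0224 eV

k_BT = 8.617×10⁻⁵ × 610 K = 0.052564 eV.
Eᵢ/kT = 0, 1.0387, 2.6063, 2.7205, 3.2532.
Z = Σ e^(−Eᵢ/kT) = e^(−0) + e^(−1.0387) + e^(−2.6063) + e^(−2.7205) + e^(−3.2532) = 1.0000 + 0.35391 + 0.073807 + 0.065842 + 0.038650 = 1.5322.
F = −kT ln Z = −0.052564 × ln(1.5322) = −0.052564 × 0.42670 = -0.0224 eV.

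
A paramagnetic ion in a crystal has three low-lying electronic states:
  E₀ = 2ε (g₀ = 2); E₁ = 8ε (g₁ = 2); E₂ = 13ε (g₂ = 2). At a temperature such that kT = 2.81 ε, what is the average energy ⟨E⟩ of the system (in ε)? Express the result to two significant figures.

Eᵢ/kT = 0.7117, 2.847, 4.626.
Z = Σ gᵢe^(−Eᵢ/kT) = 2·e^(−0.7117) + 2·e^(−2.847) + 2·e^(−4.626) = 0.9816 + 0.1160 + 0.01959 = 1.117.
⟨E⟩ = Σ Eᵢ gᵢe^(−Eᵢ/kT) / Z = (2·0.9816 + 8·0.1160 + 13·0.01959) / 1.117 = 2.8 ε.

2.8 ε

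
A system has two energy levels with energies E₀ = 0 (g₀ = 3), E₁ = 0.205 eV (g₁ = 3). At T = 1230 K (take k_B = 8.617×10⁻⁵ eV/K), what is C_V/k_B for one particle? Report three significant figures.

k_BT = 8.617×10⁻⁵ × 1230 K = 0.10599 eV.
Eᵢ/kT = 0, 1.9341.
Z = Σ gᵢe^(−Eᵢ/kT) = 3·e^(−0) + 3·e^(−1.9341) = 3.0000 + 0.43366 = 3.4337.
⟨E⟩ = 0.025891 eV, ⟨E²⟩ = 0.0053076 eV².
C_V/k_B = (⟨E²⟩ − ⟨E⟩²)/(kT)² = (0.0053076 − 0.00067034)/0.011234 = 0.413.

0.413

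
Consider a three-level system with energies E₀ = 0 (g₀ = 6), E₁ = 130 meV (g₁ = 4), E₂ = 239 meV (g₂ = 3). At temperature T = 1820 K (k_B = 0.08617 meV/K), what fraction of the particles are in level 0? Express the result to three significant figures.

k_BT = 0.08617 × 1820 K = 156.83 meV.
Eᵢ/kT = 0, 0.82892, 1.5239.
Z = Σ gᵢe^(−Eᵢ/kT) = 6·e^(−0) + 4·e^(−0.82892) + 3·e^(−1.5239) = 6.0000 + 1.7461 + 0.65358 = 8.3997.
P₀ = g₀ e^(−E₀/kT) / Z = 6.0000/8.3997 = 0.714.

0.714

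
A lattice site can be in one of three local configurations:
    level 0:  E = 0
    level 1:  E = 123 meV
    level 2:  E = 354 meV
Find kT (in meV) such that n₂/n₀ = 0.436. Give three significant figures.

426 meV

n₂/n₀ = exp[−(E₂−E₀)/kT] = 0.436.
⇒ (E₂−E₀)/kT = ln(1/0.436) = ln(2.2936) = 0.83012.
kT = 354 meV / 0.83012 = 426 meV.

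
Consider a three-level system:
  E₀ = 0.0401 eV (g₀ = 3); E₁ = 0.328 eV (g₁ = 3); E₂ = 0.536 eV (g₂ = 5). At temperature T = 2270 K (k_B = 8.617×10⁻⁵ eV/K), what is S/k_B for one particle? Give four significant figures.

1.901

k_BT = 8.617×10⁻⁵ × 2270 K = 0.195606 eV.
Eᵢ/kT = 0.205004, 1.67684, 2.74020.
Z = Σ gᵢe^(−Eᵢ/kT) = 3·e^(−0.205004) + 3·e^(−1.67684) + 5·e^(−2.74020) = 2.44393 + 0.560892 + 0.322787 = 3.32761.
⟨E⟩ = Σ EᵢPᵢ = 0.136731 eV.
S/k_B = ln Z + ⟨E⟩/kT = ln(3.32761) + 0.136731/0.195606 = 1.20225 + 0.699012 = 1.901.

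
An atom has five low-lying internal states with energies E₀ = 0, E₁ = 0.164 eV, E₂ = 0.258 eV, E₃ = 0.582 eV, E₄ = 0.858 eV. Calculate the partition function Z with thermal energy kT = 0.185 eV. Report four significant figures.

Z = 1.713

Eᵢ/kT = 0, 0.886486, 1.39459, 3.14595, 4.63784.
Z = Σ e^(−Eᵢ/kT) = e^(−0) + e^(−0.886486) + e^(−1.39459) + e^(−3.14595) + e^(−4.63784) = 1.00000 + 0.412101 + 0.247935 + 0.0430260 + 0.00967858 = 1.71274.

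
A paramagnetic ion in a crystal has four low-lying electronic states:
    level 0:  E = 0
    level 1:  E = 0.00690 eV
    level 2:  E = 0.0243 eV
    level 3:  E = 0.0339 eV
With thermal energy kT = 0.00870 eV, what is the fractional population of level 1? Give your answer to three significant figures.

0.295

Eᵢ/kT = 0, 0.79310, 2.7931, 3.8966.
Z = Σ e^(−Eᵢ/kT) = e^(−0) + e^(−0.79310) + e^(−2.7931) + e^(−3.8966) = 1.0000 + 0.45244 + 0.061231 + 0.020311 = 1.5340.
P₁ = e^(−E₁/kT) / Z = 0.45244/1.5340 = 0.295.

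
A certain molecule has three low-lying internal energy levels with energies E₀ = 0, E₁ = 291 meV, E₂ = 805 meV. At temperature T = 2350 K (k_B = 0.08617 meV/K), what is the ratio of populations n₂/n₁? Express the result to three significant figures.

0.0790

k_BT = 0.08617 × 2350 K = 202.50 meV.
n₂/n₁ = exp[−(E₂−E₁)/kT] = exp(−(514 meV)/(202.50 meV)) = exp(-2.5383) = 0.0790.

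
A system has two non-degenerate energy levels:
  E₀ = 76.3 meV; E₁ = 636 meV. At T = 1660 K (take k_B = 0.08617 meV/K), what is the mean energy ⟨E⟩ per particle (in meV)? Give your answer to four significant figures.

k_BT = 0.08617 × 1660 K = 143.042 meV.
Eᵢ/kT = 0.533410, 4.44625.
Z = Σ e^(−Eᵢ/kT) = e^(−0.533410) + e^(−4.44625) = 0.586601 + 0.0117224 = 0.598323.
⟨E⟩ = Σ Eᵢ e^(−Eᵢ/kT) / Z = (76.3·0.586601 + 636·0.0117224) / 0.598323 = 87.27 meV.

87.27 meV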